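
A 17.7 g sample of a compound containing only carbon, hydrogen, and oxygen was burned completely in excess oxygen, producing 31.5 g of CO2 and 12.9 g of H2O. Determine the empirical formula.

C3H6O2

mol C = 31.5 / 44.01 = 0.7157; mass C = 0.7157 × 12.01 = 8.596 g
mol H = 2 × (12.9 / 18.02) = 1.432; mass H = 1.432 × 1.008 = 1.443 g
mass O = 17.7 − (10.04) = 7.661 g → mol O = 0.4788
Divide by the smallest (0.4788 mol O): C 1.495, H 2.990, O 1.000
×2: C 2.99, H 5.98, O 2.00 → C3H6O2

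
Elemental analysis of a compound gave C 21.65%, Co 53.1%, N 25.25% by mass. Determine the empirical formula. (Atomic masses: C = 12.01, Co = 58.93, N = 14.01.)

C2CoN2

Assume 100 g: 21.65 g C, 53.1 g Co, 25.25 g N.
Moles — C: 21.65 / 12.01 = 1.803 mol; Co: 53.1 / 58.93 = 0.9011 mol; N: 25.25 / 14.01 = 1.802 mol
Ratios (÷ 0.9011): C 2.001, Co 1.000, N 2.000
→ C2CoN2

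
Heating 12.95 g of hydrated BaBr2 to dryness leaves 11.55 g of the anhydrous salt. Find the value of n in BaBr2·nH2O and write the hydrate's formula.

BaBr2·2H2O

Mass of water lost = 12.95 − 11.55 = 1.4 g → 1.4 / 18.02 = 0.07769 mol H2O
Molar mass of BaBr2 = 297.13 g/mol → mol BaBr2 = 11.55 / 297.13 = 0.03887
n = 0.07769 / 0.03887 = 2.00 ≈ 2 → BaBr2·2H2O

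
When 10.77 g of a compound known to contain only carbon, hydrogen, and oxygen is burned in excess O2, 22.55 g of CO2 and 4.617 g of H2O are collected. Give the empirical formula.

mol C = 22.55 / 44.01 = 0.5124; mass C = 0.5124 × 12.01 = 6.154 g
mol H = 2 × (4.617 / 18.02) = 0.5124; mass H = 0.5124 × 1.008 = 0.5165 g
mass O = 10.77 − (6.670) = 4.100 g → mol O = 0.2562
Divide by the smallest (0.2562 mol O): C 2.000, H 2.000, O 1.000
≈ 2:2:1 → C2H2O

C2H2O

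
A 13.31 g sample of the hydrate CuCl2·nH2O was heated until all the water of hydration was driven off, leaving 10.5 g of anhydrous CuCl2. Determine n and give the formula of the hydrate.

CuCl2·2H2O

Mass of water lost = 13.31 − 10.5 = 2.81 g → 2.81 / 18.02 = 0.1559 mol H2O
Molar mass of CuCl2 = 134.45 g/mol → mol CuCl2 = 10.5 / 134.45 = 0.0781
n = 0.1559 / 0.0781 = 2.00 ≈ 2 → CuCl2·2H2O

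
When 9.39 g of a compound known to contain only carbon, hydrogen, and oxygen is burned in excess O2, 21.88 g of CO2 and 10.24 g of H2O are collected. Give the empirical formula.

mol C = 21.88 / 44.01 = 0.4972; mass C = 0.4972 × 12.01 = 5.971 g
mol H = 2 × (10.24 / 18.02) = 1.137; mass H = 1.137 × 1.008 = 1.146 g
mass O = 9.39 − (7.116) = 2.274 g → mol O = 0.1421
Smallest is O at 0.1421 mol; normalising gives C 3.499, H 7.998, O 1.000
Scaling by 2: C 7.00, H 16.00, O 2.00 → C7H16O2

C7H16O2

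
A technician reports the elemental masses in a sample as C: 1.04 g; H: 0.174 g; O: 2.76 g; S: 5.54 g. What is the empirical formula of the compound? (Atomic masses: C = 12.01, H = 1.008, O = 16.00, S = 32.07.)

Moles — C: 1.04 / 12.01 = 0.08659 mol; H: 0.174 / 1.008 = 0.1726 mol; O: 2.76 / 16.00 = 0.1725 mol; S: 5.54 / 32.07 = 0.1727 mol
Smallest is C at 0.08659 mol; normalising gives C 1.000, H 1.993, O 1.992, S 1.995
→ CH2O2S2

CH2O2S2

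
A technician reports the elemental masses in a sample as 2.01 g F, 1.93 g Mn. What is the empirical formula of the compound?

F: 2.01 g ÷ 19.00 g/mol = 0.1058 mol
Mn: 1.93 g ÷ 54.94 g/mol = 0.03513 mol
Divide by the smallest (0.03513 mol Mn): F 3.011, Mn 1.000
→ F3Mn

F3Mn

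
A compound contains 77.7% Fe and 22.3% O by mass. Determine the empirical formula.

FeO

Assume 100 g: 77.7 g Fe, 22.3 g O.
n(Fe) = 77.7/55.85 = 1.391, n(O) = 22.3/16.00 = 1.394
Divide by the smallest (1.391 mol Fe): Fe 1.000, O 1.002
→ FeO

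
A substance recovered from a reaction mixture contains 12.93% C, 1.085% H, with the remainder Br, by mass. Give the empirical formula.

Assume 100 g: 12.93 g C, 1.085 g H, 85.985 g Br.
Moles — C: 12.93 / 12.01 = 1.077 mol; H: 1.085 / 1.008 = 1.076 mol; Br: 85.985 / 79.90 = 1.076 mol
Smallest is Br at 1.076 mol; normalising gives C 1.000, H 1.000, Br 1.000
Ratio ≈ 1:1:1, so the empirical formula is CHBr

CHBr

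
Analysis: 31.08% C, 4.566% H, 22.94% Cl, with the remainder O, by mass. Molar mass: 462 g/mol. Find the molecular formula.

C12H21Cl3O12

Assume 100 g: 31.08 g C, 4.566 g H, 22.94 g Cl, 41.414 g O.
C: 31.08 g ÷ 12.01 g/mol = 2.588 mol
H: 4.566 g ÷ 1.008 g/mol = 4.53 mol
Cl: 22.94 g ÷ 35.45 g/mol = 0.6471 mol
O: 41.414 g ÷ 16.00 g/mol = 2.588 mol
Ratios (÷ 0.6471): C 3.999, H 7.000, Cl 1.000, O 4.000
Ratio ≈ 4:7:1:4, so the empirical formula is C4H7ClO4
Empirical-formula mass = 154.55 g/mol
n = 462 / 154.55 = 2.99 ≈ 3
Molecular formula = (C4H7ClO4)×3 = C12H21Cl3O12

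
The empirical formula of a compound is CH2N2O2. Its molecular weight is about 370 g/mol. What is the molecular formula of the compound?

C5H10N10O10

Empirical-formula mass = 74.05 g/mol
n = 370 / 74.05 = 5.00 ≈ 5
Molecular formula = (CH2N2O2)5 = C5H10N10O10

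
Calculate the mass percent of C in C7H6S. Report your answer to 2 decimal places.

68.80%

Molar mass = 7(12.01) + 6(1.008) + 1(32.07) = 122.188 g/mol
Mass of C per mole = 7 × 12.01 = 84.070 g
% C = 84.070 / 122.188 × 100 = 68.80%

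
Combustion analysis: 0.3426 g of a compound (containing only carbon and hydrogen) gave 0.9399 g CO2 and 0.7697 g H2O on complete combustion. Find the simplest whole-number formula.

CH4

mol C = 0.9399 / 44.01 = 0.02136; mass C = 0.02136 × 12.01 = 0.2565 g
mol H = 2 × (0.7697 / 18.02) = 0.08543; mass H = 0.08543 × 1.008 = 0.08611 g
Divide by the smallest (0.02136 mol C): C 1.000, H 4.000
≈ 1:4 → CH4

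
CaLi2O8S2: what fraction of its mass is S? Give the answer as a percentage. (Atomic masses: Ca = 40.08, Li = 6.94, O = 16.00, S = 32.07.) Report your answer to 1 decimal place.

Molar mass = 1(40.08) + 2(6.94) + 8(16.00) + 2(32.07) = 246.100 g/mol
Mass of S per mole = 2 × 32.07 = 64.140 g
% S = 64.140 / 246.100 × 100 = 26.1%

26.1%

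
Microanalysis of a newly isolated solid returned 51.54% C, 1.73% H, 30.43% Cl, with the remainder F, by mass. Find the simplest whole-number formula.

C5H2ClF

Assume 100 g: 51.54 g C, 1.73 g H, 30.43 g Cl, 16.3 g F.
Moles — C: 51.54 / 12.01 = 4.291 mol; H: 1.73 / 1.008 = 1.716 mol; Cl: 30.43 / 35.45 = 0.8584 mol; F: 16.3 / 19.00 = 0.8579 mol
Divide by the smallest (0.8579 mol F): C 5.002, H 2.001, Cl 1.001, F 1.000
Ratio ≈ 5:2:1:1, so the empirical formula is C5H2ClF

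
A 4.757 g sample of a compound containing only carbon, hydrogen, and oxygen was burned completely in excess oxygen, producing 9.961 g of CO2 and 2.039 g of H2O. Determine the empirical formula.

mol C = 9.961 / 44.01 = 0.2263; mass C = 0.2263 × 12.01 = 2.718 g
mol H = 2 × (2.039 / 18.02) = 0.2263; mass H = 0.2263 × 1.008 = 0.2281 g
mass O = 4.757 − (2.946) = 1.811 g → mol O = 0.1132
Smallest is O at 0.1132 mol; normalising gives C 2.000, H 2.000, O 1.000
Ratio ≈ 2:2:1, so the empirical formula is C2H2O

C2H2O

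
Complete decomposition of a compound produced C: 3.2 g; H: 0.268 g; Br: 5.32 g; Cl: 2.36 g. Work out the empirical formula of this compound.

Moles — C: 3.2 / 12.01 = 0.2664 mol; H: 0.268 / 1.008 = 0.2659 mol; Br: 5.32 / 79.90 = 0.06658 mol; Cl: 2.36 / 35.45 = 0.06657 mol
Smallest is Cl at 0.06657 mol; normalising gives C 4.002, H 3.994, Br 1.000, Cl 1.000
Ratio ≈ 4:4:1:1, so the empirical formula is C4H4BrCl

C4H4BrCl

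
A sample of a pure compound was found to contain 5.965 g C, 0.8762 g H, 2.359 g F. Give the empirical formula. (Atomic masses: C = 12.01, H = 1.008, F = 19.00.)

C4H7F

n(C) = 5.965/12.01 = 0.4967, n(H) = 0.8762/1.008 = 0.8692, n(F) = 2.359/19.00 = 0.1242
Divide by the smallest (0.1242 mol F): C 4.000, H 7.001, F 1.000
→ C4H7F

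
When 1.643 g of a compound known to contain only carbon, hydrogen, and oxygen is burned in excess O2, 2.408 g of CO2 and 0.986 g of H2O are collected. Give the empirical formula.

mol C = 2.408 / 44.01 = 0.05471; mass C = 0.05471 × 12.01 = 0.6571 g
mol H = 2 × (0.986 / 18.02) = 0.1094; mass H = 0.1094 × 1.008 = 0.1103 g
mass O = 1.643 − (0.7674) = 0.8756 g → mol O = 0.05472
Divide by the smallest (0.05471 mol C): C 1.000, H 2.000, O 1.000
Ratio ≈ 1:2:1, so the empirical formula is CH2O

CH2O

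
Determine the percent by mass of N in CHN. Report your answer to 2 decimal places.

Molar mass = 1(12.01) + 1(1.008) + 1(14.01) = 27.028 g/mol
Mass of N per mole = 1 × 14.01 = 14.010 g
% N = 14.010 / 27.028 × 100 = 51.84%

51.84%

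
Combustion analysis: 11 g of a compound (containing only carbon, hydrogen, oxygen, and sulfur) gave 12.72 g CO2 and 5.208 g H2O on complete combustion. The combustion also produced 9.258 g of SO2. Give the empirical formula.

C2H4OS

mol C = 12.72 / 44.01 = 0.2890; mass C = 0.2890 × 12.01 = 3.471 g
mol H = 2 × (5.208 / 18.02) = 0.5780; mass H = 0.5780 × 1.008 = 0.5826 g
mol S = 9.258 / 64.07 = 0.1445; mass S = 4.634 g
mass O = 11 − (8.688) = 2.312 g → mol O = 0.1445
Smallest is S at 0.1445 mol; normalising gives C 2.000, H 4.000, O 1.000, S 1.000
→ C2H4OS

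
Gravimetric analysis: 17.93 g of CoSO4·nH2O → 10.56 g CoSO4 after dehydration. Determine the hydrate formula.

Mass of water lost = 17.93 − 10.56 = 7.37 g → 7.37 / 18.02 = 0.409 mol H2O
Molar mass of CoSO4 = 155.00 g/mol → mol CoSO4 = 10.56 / 155.00 = 0.06813
n = 0.409 / 0.06813 = 6.00 ≈ 6 → CoSO4·6H2O

CoSO4·6H2O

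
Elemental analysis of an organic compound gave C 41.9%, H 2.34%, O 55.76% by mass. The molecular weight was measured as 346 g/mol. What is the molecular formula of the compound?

C12H8O12

Assume 100 g: 41.9 g C, 2.34 g H, 55.76 g O.
Moles — C: 41.9 / 12.01 = 3.489 mol; H: 2.34 / 1.008 = 2.321 mol; O: 55.76 / 16.00 = 3.485 mol
Ratios (÷ 2.321): C 1.503, H 1.000, O 1.501
×2: C 3.01, H 2.00, O 3.00 → C3H2O3
Empirical-formula mass = 86.05 g/mol
n = 346 / 86.05 = 4.02 ≈ 4
Molecular formula = (C3H2O3)×4 = C12H8O12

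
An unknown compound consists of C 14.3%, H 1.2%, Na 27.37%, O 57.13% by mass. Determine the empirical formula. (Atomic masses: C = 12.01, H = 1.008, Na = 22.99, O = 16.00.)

Assume 100 g: 14.3 g C, 1.2 g H, 27.37 g Na, 57.13 g O.
Moles — C: 14.3 / 12.01 = 1.191 mol; H: 1.2 / 1.008 = 1.19 mol; Na: 27.37 / 22.99 = 1.191 mol; O: 57.13 / 16.00 = 3.571 mol
Ratios (÷ 1.19): C 1.000, H 1.000, Na 1.000, O 2.999
→ CHNaO3

CHNaO3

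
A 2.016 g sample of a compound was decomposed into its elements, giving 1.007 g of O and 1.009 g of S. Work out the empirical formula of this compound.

n(O) = 1.007/16.00 = 0.06294, n(S) = 1.009/32.07 = 0.03146
Smallest is S at 0.03146 mol; normalising gives O 2.000, S 1.000
≈ 2:1 → O2S

O2S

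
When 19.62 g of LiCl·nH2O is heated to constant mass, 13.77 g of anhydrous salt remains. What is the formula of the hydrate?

Mass of water lost = 19.62 − 13.77 = 5.85 g → 5.85 / 18.02 = 0.3246 mol H2O
Molar mass of LiCl = 42.39 g/mol → mol LiCl = 13.77 / 42.39 = 0.3248
n = 0.3246 / 0.3248 = 1.00 ≈ 1 → LiCl·H2O

LiCl·H2O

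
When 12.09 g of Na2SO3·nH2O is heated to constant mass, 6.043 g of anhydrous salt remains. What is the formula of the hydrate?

Na2SO3·7H2O

Mass of water lost = 12.09 − 6.043 = 6.047 g → 6.047 / 18.02 = 0.3356 mol H2O
Molar mass of Na2SO3 = 126.05 g/mol → mol Na2SO3 = 6.043 / 126.05 = 0.04794
n = 0.3356 / 0.04794 = 7.00 ≈ 7 → Na2SO3·7H2O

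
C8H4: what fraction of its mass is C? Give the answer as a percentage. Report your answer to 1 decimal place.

96.0%

Molar mass = 8(12.01) + 4(1.008) = 100.112 g/mol
Mass of C per mole = 8 × 12.01 = 96.080 g
% C = 96.080 / 100.112 × 100 = 96.0%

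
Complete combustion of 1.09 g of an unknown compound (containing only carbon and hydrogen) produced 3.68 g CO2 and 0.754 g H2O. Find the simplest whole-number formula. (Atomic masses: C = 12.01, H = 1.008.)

mol C = 3.68 / 44.01 = 0.08362; mass C = 0.08362 × 12.01 = 1.004 g
mol H = 2 × (0.754 / 18.02) = 0.08368; mass H = 0.08368 × 1.008 = 0.08435 g
Smallest is C at 0.08362 mol; normalising gives C 1.000, H 1.001
Ratio ≈ 1:1, so the empirical formula is CH

CH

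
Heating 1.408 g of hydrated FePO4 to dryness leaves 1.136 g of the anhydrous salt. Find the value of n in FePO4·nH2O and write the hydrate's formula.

FePO4·2H2O

Mass of water lost = 1.408 − 1.136 = 0.272 g → 0.272 / 18.02 = 0.01509 mol H2O
Molar mass of FePO4 = 150.82 g/mol → mol FePO4 = 1.136 / 150.82 = 0.007532
n = 0.01509 / 0.007532 = 2.00 ≈ 2 → FePO4·2H2O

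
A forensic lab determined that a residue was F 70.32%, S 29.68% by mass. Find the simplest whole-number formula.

Assume 100 g: 70.32 g F, 29.68 g S.
F: 70.32 g ÷ 19.00 g/mol = 3.701 mol
S: 29.68 g ÷ 32.07 g/mol = 0.9255 mol
Ratios (÷ 0.9255): F 3.999, S 1.000
Ratio ≈ 4:1, so the empirical formula is F4S

F4S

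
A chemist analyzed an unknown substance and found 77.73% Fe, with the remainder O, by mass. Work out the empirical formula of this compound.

FeO

Assume 100 g: 77.73 g Fe, 22.27 g O.
Moles — Fe: 77.73 / 55.85 = 1.392 mol; O: 22.27 / 16.00 = 1.392 mol
Smallest is Fe at 1.392 mol; normalising gives Fe 1.000, O 1.000
→ FeO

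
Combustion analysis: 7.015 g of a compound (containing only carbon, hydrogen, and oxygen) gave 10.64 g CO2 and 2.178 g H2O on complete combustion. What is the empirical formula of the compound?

CHO

mol C = 10.64 / 44.01 = 0.2418; mass C = 0.2418 × 12.01 = 2.904 g
mol H = 2 × (2.178 / 18.02) = 0.2417; mass H = 0.2417 × 1.008 = 0.2437 g
mass O = 7.015 − (3.147) = 3.868 g → mol O = 0.2417
Ratios (÷ 0.2417): C 1.000, H 1.000, O 1.000
→ CHO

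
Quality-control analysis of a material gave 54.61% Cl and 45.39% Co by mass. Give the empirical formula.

Cl2Co

Assume 100 g: 54.61 g Cl, 45.39 g Co.
Cl: 54.61 g ÷ 35.45 g/mol = 1.54 mol
Co: 45.39 g ÷ 58.93 g/mol = 0.7702 mol
Ratios (÷ 0.7702): Cl 2.000, Co 1.000
≈ 2:1 → Cl2Co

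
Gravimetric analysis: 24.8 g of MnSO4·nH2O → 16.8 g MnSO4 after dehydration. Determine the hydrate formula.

Mass of water lost = 24.8 − 16.8 = 8 g → 8 / 18.02 = 0.444 mol H2O
Molar mass of MnSO4 = 151.01 g/mol → mol MnSO4 = 16.8 / 151.01 = 0.1113
n = 0.444 / 0.1113 = 3.99 ≈ 4 → MnSO4·4H2O

MnSO4·4H2O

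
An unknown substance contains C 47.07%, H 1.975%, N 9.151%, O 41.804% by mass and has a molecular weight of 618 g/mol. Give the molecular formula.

Assume 100 g: 47.07 g C, 1.975 g H, 9.151 g N, 41.804 g O.
C: 47.07 g ÷ 12.01 g/mol = 3.919 mol
H: 1.975 g ÷ 1.008 g/mol = 1.959 mol
N: 9.151 g ÷ 14.01 g/mol = 0.6532 mol
O: 41.804 g ÷ 16.00 g/mol = 2.613 mol
Divide by the smallest (0.6532 mol N): C 6.000, H 3.000, N 1.000, O 4.000
Ratio ≈ 6:3:1:4, so the empirical formula is C6H3NO4
Empirical-formula mass = 153.09 g/mol
n = 618 / 153.09 = 4.04 ≈ 4
Molecular formula = (C6H3NO4)×4 = C24H12N4O16

C24H12N4O16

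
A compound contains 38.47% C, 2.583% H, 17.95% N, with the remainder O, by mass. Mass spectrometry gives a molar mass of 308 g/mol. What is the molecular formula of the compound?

C10H8N4O8

Assume 100 g: 38.47 g C, 2.583 g H, 17.95 g N, 40.997 g O.
n(C) = 38.47/12.01 = 3.203, n(H) = 2.583/1.008 = 2.562, n(N) = 17.95/14.01 = 1.281, n(O) = 40.997/16.00 = 2.562
Divide by the smallest (1.281 mol N): C 2.500, H 2.000, N 1.000, O 2.000
Scaling by 2: C 5.00, H 4.00, N 2.00, O 4.00 → C5H4N2O4
Empirical-formula mass = 156.10 g/mol
n = 308 / 156.10 = 1.97 ≈ 2
Molecular formula = (C5H4N2O4)×2 = C10H8N4O8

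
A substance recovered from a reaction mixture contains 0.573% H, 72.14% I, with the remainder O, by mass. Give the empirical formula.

Assume 100 g: 0.573 g H, 72.14 g I, 27.287 g O.
n(H) = 0.573/1.008 = 0.5685, n(I) = 72.14/126.90 = 0.5685, n(O) = 27.287/16.00 = 1.705
Smallest is H at 0.5685 mol; normalising gives H 1.000, I 1.000, O 3.000
≈ 1:1:3 → HIO3

HIO3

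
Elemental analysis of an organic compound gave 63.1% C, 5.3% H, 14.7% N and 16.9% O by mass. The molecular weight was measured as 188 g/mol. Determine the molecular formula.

C10H10N2O2

Assume 100 g: 63.1 g C, 5.3 g H, 14.7 g N, 16.9 g O.
n(C) = 63.1/12.01 = 5.254, n(H) = 5.3/1.008 = 5.258, n(N) = 14.7/14.01 = 1.049, n(O) = 16.9/16.00 = 1.056
Smallest is N at 1.049 mol; normalising gives C 5.007, H 5.011, N 1.000, O 1.007
→ C5H5NO
Empirical-formula mass = 95.10 g/mol
n = 188 / 95.10 = 1.98 ≈ 2
Molecular formula = (C5H5NO)×2 = C10H10N2O2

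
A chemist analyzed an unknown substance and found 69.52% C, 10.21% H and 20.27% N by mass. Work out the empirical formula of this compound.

Assume 100 g: 69.52 g C, 10.21 g H, 20.27 g N.
n(C) = 69.52/12.01 = 5.789, n(H) = 10.21/1.008 = 10.13, n(N) = 20.27/14.01 = 1.447
Divide by the smallest (1.447 mol N): C 4.001, H 7.001, N 1.000
Ratio ≈ 4:7:1, so the empirical formula is C4H7N

C4H7N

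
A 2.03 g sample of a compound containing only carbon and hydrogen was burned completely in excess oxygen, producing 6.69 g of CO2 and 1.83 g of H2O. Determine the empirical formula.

C3H4

mol C = 6.69 / 44.01 = 0.1520; mass C = 0.1520 × 12.01 = 1.826 g
mol H = 2 × (1.83 / 18.02) = 0.2031; mass H = 0.2031 × 1.008 = 0.2047 g
Divide by the smallest (0.152 mol C): C 1.000, H 1.336
Multiply by 3: C 3.00, H 4.01 → C3H4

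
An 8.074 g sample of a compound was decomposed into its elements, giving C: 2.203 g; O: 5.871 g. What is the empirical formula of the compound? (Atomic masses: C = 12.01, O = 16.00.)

CO2

C: 2.203 g ÷ 12.01 g/mol = 0.1834 mol
O: 5.871 g ÷ 16.00 g/mol = 0.3669 mol
Ratios (÷ 0.1834): C 1.000, O 2.000
→ CO2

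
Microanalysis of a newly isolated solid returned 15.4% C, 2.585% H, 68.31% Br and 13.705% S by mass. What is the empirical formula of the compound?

C3H6Br2S

Assume 100 g: 15.4 g C, 2.585 g H, 68.31 g Br, 13.705 g S.
Moles — C: 15.4 / 12.01 = 1.282 mol; H: 2.585 / 1.008 = 2.564 mol; Br: 68.31 / 79.90 = 0.8549 mol; S: 13.705 / 32.07 = 0.4273 mol
Smallest is S at 0.4273 mol; normalising gives C 3.001, H 6.001, Br 2.001, S 1.000
Ratio ≈ 3:6:2:1, so the empirical formula is C3H6Br2S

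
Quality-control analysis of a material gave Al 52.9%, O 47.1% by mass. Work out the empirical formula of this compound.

Al2O3

Assume 100 g: 52.9 g Al, 47.1 g O.
Al: 52.9 g ÷ 26.98 g/mol = 1.961 mol
O: 47.1 g ÷ 16.00 g/mol = 2.944 mol
Divide by the smallest (1.961 mol Al): Al 1.000, O 1.501
×2: Al 2.00, O 3.00 → Al2O3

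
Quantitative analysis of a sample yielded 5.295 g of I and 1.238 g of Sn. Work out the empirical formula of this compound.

I4Sn

I: 5.295 g ÷ 126.90 g/mol = 0.04173 mol
Sn: 1.238 g ÷ 118.71 g/mol = 0.01043 mol
Smallest is Sn at 0.01043 mol; normalising gives I 4.001, Sn 1.000
≈ 4:1 → I4Sn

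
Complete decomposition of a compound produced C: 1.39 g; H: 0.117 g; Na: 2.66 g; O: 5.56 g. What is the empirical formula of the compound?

n(C) = 1.39/12.01 = 0.1157, n(H) = 0.117/1.008 = 0.1161, n(Na) = 2.66/22.99 = 0.1157, n(O) = 5.56/16.00 = 0.3475
Ratios (÷ 0.1157): C 1.000, H 1.003, Na 1.000, O 3.003
→ CHNaO3

CHNaO3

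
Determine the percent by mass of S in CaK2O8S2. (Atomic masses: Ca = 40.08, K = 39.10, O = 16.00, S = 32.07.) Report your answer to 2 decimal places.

20.66%

Molar mass = 1(40.08) + 2(39.10) + 8(16.00) + 2(32.07) = 310.420 g/mol
Mass of S per mole = 2 × 32.07 = 64.140 g
% S = 64.140 / 310.420 × 100 = 20.66%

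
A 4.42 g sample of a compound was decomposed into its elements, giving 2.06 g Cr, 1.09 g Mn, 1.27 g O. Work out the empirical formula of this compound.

Cr: 2.06 g ÷ 52.00 g/mol = 0.03962 mol
Mn: 1.09 g ÷ 54.94 g/mol = 0.01984 mol
O: 1.27 g ÷ 16.00 g/mol = 0.07938 mol
Smallest is Mn at 0.01984 mol; normalising gives Cr 1.997, Mn 1.000, O 4.001
→ Cr2MnO4

Cr2MnO4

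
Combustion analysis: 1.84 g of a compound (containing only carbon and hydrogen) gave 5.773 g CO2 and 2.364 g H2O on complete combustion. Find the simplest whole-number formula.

CH2

mol C = 5.773 / 44.01 = 0.1312; mass C = 0.1312 × 12.01 = 1.575 g
mol H = 2 × (2.364 / 18.02) = 0.2624; mass H = 0.2624 × 1.008 = 0.2645 g
Divide by the smallest (0.1312 mol C): C 1.000, H 2.000
≈ 1:2 → CH2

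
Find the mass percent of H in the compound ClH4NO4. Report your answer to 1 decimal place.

Molar mass = 1(35.45) + 4(1.008) + 1(14.01) + 4(16.00) = 117.492 g/mol
Mass of H per mole = 4 × 1.008 = 4.032 g
% H = 4.032 / 117.492 × 100 = 3.4%

3.4%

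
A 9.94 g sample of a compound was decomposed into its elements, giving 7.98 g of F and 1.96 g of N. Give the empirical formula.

F3N

Moles — F: 7.98 / 19.00 = 0.42 mol; N: 1.96 / 14.01 = 0.1399 mol
Smallest is N at 0.1399 mol; normalising gives F 3.002, N 1.000
Ratio ≈ 3:1, so the empirical formula is F3N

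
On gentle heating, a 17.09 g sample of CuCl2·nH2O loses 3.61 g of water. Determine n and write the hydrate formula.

CuCl2·2H2O

Mass of anhydrous CuCl2 = 17.09 − 3.61 = 13.48 g
mol H2O = 3.61 / 18.02 = 0.2003
Molar mass of CuCl2 = 134.45 g/mol → mol CuCl2 = 13.48 / 134.45 = 0.1003
n = 0.2003 / 0.1003 = 2.00 ≈ 2 → CuCl2·2H2O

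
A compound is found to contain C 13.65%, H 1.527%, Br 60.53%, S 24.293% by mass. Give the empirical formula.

C3H4Br2S2

Assume 100 g: 13.65 g C, 1.527 g H, 60.53 g Br, 24.293 g S.
n(C) = 13.65/12.01 = 1.137, n(H) = 1.527/1.008 = 1.515, n(Br) = 60.53/79.90 = 0.7576, n(S) = 24.293/32.07 = 0.7575
Divide by the smallest (0.7575 mol S): C 1.500, H 2.000, Br 1.000, S 1.000
×2: C 3.00, H 4.00, Br 2.00, S 2.00 → C3H4Br2S2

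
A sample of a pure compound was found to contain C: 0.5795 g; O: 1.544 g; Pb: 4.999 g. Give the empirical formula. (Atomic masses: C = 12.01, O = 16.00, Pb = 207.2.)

C2O4Pb

n(C) = 0.5795/12.01 = 0.04825, n(O) = 1.544/16.00 = 0.0965, n(Pb) = 4.999/207.2 = 0.02413
Smallest is Pb at 0.02413 mol; normalising gives C 2.000, O 4.000, Pb 1.000
→ C2O4Pb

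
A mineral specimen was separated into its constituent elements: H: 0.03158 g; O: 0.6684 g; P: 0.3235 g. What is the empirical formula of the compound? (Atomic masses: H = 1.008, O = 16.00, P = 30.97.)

H: 0.03158 g ÷ 1.008 g/mol = 0.03133 mol
O: 0.6684 g ÷ 16.00 g/mol = 0.04177 mol
P: 0.3235 g ÷ 30.97 g/mol = 0.01045 mol
Smallest is P at 0.01045 mol; normalising gives H 2.999, O 3.999, P 1.000
Ratio ≈ 3:4:1, so the empirical formula is H3O4P

H3O4P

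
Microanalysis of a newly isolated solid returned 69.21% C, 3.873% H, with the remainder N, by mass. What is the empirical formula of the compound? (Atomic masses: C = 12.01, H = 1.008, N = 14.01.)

Assume 100 g: 69.21 g C, 3.873 g H, 26.917 g N.
C: 69.21 g ÷ 12.01 g/mol = 5.763 mol
H: 3.873 g ÷ 1.008 g/mol = 3.842 mol
N: 26.917 g ÷ 14.01 g/mol = 1.921 mol
Divide by the smallest (1.921 mol N): C 2.999, H 2.000, N 1.000
→ C3H2N

C3H2N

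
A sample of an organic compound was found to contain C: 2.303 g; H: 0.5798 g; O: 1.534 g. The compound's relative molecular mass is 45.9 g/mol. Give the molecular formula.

Moles — C: 2.303 / 12.01 = 0.1918 mol; H: 0.5798 / 1.008 = 0.5752 mol; O: 1.534 / 16.00 = 0.09588 mol
Divide by the smallest (0.09588 mol O): C 2.000, H 5.999, O 1.000
Ratio ≈ 2:6:1, so the empirical formula is C2H6O
Empirical-formula mass = 46.07 g/mol
n = 45.9 / 46.07 = 1.00 ≈ 1
Molecular formula = empirical formula = C2H6O

C2H6O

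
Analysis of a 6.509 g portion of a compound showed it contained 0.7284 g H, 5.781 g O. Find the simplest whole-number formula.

H2O

H: 0.7284 g ÷ 1.008 g/mol = 0.7226 mol
O: 5.781 g ÷ 16.00 g/mol = 0.3613 mol
Ratios (÷ 0.3613): H 2.000, O 1.000
≈ 2:1 → H2O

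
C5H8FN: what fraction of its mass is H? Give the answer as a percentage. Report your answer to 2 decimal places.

Molar mass = 5(12.01) + 8(1.008) + 1(19.00) + 1(14.01) = 101.124 g/mol
Mass of H per mole = 8 × 1.008 = 8.064 g
% H = 8.064 / 101.124 × 100 = 7.97%

7.97%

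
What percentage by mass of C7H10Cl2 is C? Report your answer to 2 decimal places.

Molar mass = 7(12.01) + 10(1.008) + 2(35.45) = 165.050 g/mol
Mass of C per mole = 7 × 12.01 = 84.070 g
% C = 84.070 / 165.050 × 100 = 50.94%

50.94%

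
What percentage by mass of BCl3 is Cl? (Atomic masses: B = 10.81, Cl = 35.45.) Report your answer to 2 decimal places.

90.77%

Molar mass = 1(10.81) + 3(35.45) = 117.160 g/mol
Mass of Cl per mole = 3 × 35.45 = 106.350 g
% Cl = 106.350 / 117.160 × 100 = 90.77%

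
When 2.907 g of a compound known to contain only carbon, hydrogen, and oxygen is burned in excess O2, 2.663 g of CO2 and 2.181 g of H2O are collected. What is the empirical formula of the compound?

mol C = 2.663 / 44.01 = 0.06051; mass C = 0.06051 × 12.01 = 0.7267 g
mol H = 2 × (2.181 / 18.02) = 0.2421; mass H = 0.2421 × 1.008 = 0.2440 g
mass O = 2.907 − (0.9707) = 1.936 g → mol O = 0.1210
Divide by the smallest (0.06051 mol C): C 1.000, H 4.000, O 2.000
≈ 1:4:2 → CH4O2

CH4O2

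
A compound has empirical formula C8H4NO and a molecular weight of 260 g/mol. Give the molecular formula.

C16H8N2O2

Empirical-formula mass = 130.12 g/mol
n = 260 / 130.12 = 2.00 ≈ 2
Molecular formula = (C8H4NO)2 = C16H8N2O2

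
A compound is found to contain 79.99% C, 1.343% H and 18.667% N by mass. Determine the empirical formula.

Assume 100 g: 79.99 g C, 1.343 g H, 18.667 g N.
n(C) = 79.99/12.01 = 6.66, n(H) = 1.343/1.008 = 1.332, n(N) = 18.667/14.01 = 1.332
Divide by the smallest (1.332 mol H): C 4.999, H 1.000, N 1.000
Ratio ≈ 5:1:1, so the empirical formula is C5HN

C5HN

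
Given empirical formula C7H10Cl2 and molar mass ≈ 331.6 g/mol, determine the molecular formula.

Empirical-formula mass = 165.05 g/mol
n = 331.6 / 165.05 = 2.01 ≈ 2
Molecular formula = (C7H10Cl2)2 = C14H20Cl4

C14H20Cl4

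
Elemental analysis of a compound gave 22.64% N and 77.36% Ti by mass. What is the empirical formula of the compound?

Assume 100 g: 22.64 g N, 77.36 g Ti.
Moles — N: 22.64 / 14.01 = 1.616 mol; Ti: 77.36 / 47.87 = 1.616 mol
Smallest is N at 1.616 mol; normalising gives N 1.000, Ti 1.000
Ratio ≈ 1:1, so the empirical formula is NTi

NTi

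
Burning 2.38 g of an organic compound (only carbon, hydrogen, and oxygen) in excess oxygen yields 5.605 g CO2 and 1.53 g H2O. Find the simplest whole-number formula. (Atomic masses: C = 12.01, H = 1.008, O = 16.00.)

C3H4O

mol C = 5.605 / 44.01 = 0.1274; mass C = 0.1274 × 12.01 = 1.530 g
mol H = 2 × (1.53 / 18.02) = 0.1698; mass H = 0.1698 × 1.008 = 0.1712 g
mass O = 2.38 − (1.701) = 0.6793 g → mol O = 0.04245
Smallest is O at 0.04245 mol; normalising gives C 3.000, H 4.000, O 1.000
Ratio ≈ 3:4:1, so the empirical formula is C3H4O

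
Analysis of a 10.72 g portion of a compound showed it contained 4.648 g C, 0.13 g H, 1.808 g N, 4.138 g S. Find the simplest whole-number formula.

C3HNS

C: 4.648 g ÷ 12.01 g/mol = 0.387 mol
H: 0.13 g ÷ 1.008 g/mol = 0.129 mol
N: 1.808 g ÷ 14.01 g/mol = 0.1291 mol
S: 4.138 g ÷ 32.07 g/mol = 0.129 mol
Ratios (÷ 0.129): C 3.001, H 1.000, N 1.001, S 1.000
→ C3HNS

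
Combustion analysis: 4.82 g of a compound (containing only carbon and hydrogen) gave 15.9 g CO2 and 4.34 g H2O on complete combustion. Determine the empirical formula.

C3H4

mol C = 15.9 / 44.01 = 0.3613; mass C = 0.3613 × 12.01 = 4.339 g
mol H = 2 × (4.34 / 18.02) = 0.4817; mass H = 0.4817 × 1.008 = 0.4855 g
Ratios (÷ 0.3613): C 1.000, H 1.333
Multiply by 3: C 3.00, H 4.00 → C3H4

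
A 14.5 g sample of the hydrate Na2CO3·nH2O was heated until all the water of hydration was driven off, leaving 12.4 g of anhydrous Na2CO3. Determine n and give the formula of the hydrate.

Na2CO3·H2O

Mass of water lost = 14.5 − 12.4 = 2.1 g → 2.1 / 18.02 = 0.1165 mol H2O
Molar mass of Na2CO3 = 105.99 g/mol → mol Na2CO3 = 12.4 / 105.99 = 0.117
n = 0.1165 / 0.117 = 1.00 ≈ 1 → Na2CO3·H2O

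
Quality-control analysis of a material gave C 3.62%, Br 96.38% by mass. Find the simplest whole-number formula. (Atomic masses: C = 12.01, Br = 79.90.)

Assume 100 g: 3.62 g C, 96.38 g Br.
n(C) = 3.62/12.01 = 0.3014, n(Br) = 96.38/79.90 = 1.206
Smallest is C at 0.3014 mol; normalising gives C 1.000, Br 4.002
→ CBr4

CBr4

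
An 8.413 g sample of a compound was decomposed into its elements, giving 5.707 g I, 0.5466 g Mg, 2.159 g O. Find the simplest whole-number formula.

I2MgO6

n(I) = 5.707/126.90 = 0.04497, n(Mg) = 0.5466/24.31 = 0.02248, n(O) = 2.159/16.00 = 0.1349
Smallest is Mg at 0.02248 mol; normalising gives I 2.000, Mg 1.000, O 6.001
Ratio ≈ 2:1:6, so the empirical formula is I2MgO6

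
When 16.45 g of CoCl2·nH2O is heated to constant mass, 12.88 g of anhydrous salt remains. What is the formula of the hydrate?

CoCl2·2H2O

Mass of water lost = 16.45 − 12.88 = 3.57 g → 3.57 / 18.02 = 0.1981 mol H2O
Molar mass of CoCl2 = 129.83 g/mol → mol CoCl2 = 12.88 / 129.83 = 0.09921
n = 0.1981 / 0.09921 = 2.00 ≈ 2 → CoCl2·2H2O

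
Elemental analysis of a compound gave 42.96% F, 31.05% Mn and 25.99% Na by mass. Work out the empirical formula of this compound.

Assume 100 g: 42.96 g F, 31.05 g Mn, 25.99 g Na.
n(F) = 42.96/19.00 = 2.261, n(Mn) = 31.05/54.94 = 0.5652, n(Na) = 25.99/22.99 = 1.13
Divide by the smallest (0.5652 mol Mn): F 4.001, Mn 1.000, Na 2.000
→ F4MnNa2

F4MnNa2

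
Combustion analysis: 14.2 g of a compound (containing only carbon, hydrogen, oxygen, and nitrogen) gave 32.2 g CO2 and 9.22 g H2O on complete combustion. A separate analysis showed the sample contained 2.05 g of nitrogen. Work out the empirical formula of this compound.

mol C = 32.2 / 44.01 = 0.7317; mass C = 0.7317 × 12.01 = 8.787 g
mol H = 2 × (9.22 / 18.02) = 1.023; mass H = 1.023 × 1.008 = 1.031 g
mol N = 2.05 / 14.01 = 0.1463
mass O = 14.2 − (11.87) = 2.331 g → mol O = 0.1457
Smallest is O at 0.1457 mol; normalising gives C 5.021, H 7.023, N 1.004, O 1.000
Ratio ≈ 5:7:1:1, so the empirical formula is C5H7NO

C5H7NO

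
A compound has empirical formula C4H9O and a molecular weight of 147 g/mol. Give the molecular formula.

Empirical-formula mass = 73.11 g/mol
n = 147 / 73.11 = 2.01 ≈ 2
Molecular formula = (C4H9O)2 = C8H18O2

C8H18O2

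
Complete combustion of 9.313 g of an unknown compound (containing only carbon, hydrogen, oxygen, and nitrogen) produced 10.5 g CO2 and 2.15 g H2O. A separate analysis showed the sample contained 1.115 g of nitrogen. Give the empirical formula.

mol C = 10.5 / 44.01 = 0.2386; mass C = 0.2386 × 12.01 = 2.865 g
mol H = 2 × (2.15 / 18.02) = 0.2386; mass H = 0.2386 × 1.008 = 0.2405 g
mol N = 1.115 / 14.01 = 0.07959
mass O = 9.313 − (4.221) = 5.092 g → mol O = 0.3183
Smallest is N at 0.07959 mol; normalising gives C 2.998, H 2.998, N 1.000, O 3.999
≈ 3:3:1:4 → C3H3NO4

C3H3NO4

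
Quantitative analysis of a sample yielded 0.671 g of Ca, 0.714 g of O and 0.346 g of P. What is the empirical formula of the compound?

Moles — Ca: 0.671 / 40.08 = 0.01674 mol; O: 0.714 / 16.00 = 0.04462 mol; P: 0.346 / 30.97 = 0.01117 mol
Ratios (÷ 0.01117): Ca 1.499, O 3.994, P 1.000
Multiply by 2: Ca 3.00, O 7.99, P 2.00 → Ca3O8P2

Ca3O8P2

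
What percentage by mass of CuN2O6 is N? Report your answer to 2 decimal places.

14.94%

Molar mass = 1(63.55) + 2(14.01) + 6(16.00) = 187.570 g/mol
Mass of N per mole = 2 × 14.01 = 28.020 g
% N = 28.020 / 187.570 × 100 = 14.94%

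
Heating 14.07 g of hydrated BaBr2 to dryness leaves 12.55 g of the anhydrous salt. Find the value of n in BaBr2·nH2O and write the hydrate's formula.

BaBr2·2H2O

Mass of water lost = 14.07 − 12.55 = 1.52 g → 1.52 / 18.02 = 0.08435 mol H2O
Molar mass of BaBr2 = 297.13 g/mol → mol BaBr2 = 12.55 / 297.13 = 0.04224
n = 0.08435 / 0.04224 = 2.00 ≈ 2 → BaBr2·2H2O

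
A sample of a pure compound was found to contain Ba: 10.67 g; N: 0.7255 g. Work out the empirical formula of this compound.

Ba3N2

Moles — Ba: 10.67 / 137.33 = 0.0777 mol; N: 0.7255 / 14.01 = 0.05178 mol
Ratios (÷ 0.05178): Ba 1.500, N 1.000
×2: Ba 3.00, N 2.00 → Ba3N2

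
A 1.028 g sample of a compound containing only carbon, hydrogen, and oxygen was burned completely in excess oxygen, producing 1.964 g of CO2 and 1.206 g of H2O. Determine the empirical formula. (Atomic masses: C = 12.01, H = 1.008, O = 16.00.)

C2H6O

mol C = 1.964 / 44.01 = 0.04463; mass C = 0.04463 × 12.01 = 0.5360 g
mol H = 2 × (1.206 / 18.02) = 0.1339; mass H = 0.1339 × 1.008 = 0.1349 g
mass O = 1.028 − (0.6709) = 0.3571 g → mol O = 0.02232
Divide by the smallest (0.02232 mol O): C 1.999, H 5.997, O 1.000
Ratio ≈ 2:6:1, so the empirical formula is C2H6O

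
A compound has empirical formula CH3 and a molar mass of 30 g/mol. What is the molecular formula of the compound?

Empirical-formula mass = 15.03 g/mol
n = 30 / 15.03 = 2.00 ≈ 2
Molecular formula = (CH3)2 = C2H6

C2H6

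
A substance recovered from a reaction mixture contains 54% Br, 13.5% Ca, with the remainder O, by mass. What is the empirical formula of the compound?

Br2CaO6

Assume 100 g: 54 g Br, 13.5 g Ca, 32.5 g O.
n(Br) = 54/79.90 = 0.6758, n(Ca) = 13.5/40.08 = 0.3368, n(O) = 32.5/16.00 = 2.031
Divide by the smallest (0.3368 mol Ca): Br 2.007, Ca 1.000, O 6.031
→ Br2CaO6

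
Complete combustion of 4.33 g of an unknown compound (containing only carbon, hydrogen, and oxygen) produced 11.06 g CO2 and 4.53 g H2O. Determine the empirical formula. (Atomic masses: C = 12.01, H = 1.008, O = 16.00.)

C5H10O

mol C = 11.06 / 44.01 = 0.2513; mass C = 0.2513 × 12.01 = 3.018 g
mol H = 2 × (4.53 / 18.02) = 0.5028; mass H = 0.5028 × 1.008 = 0.5068 g
mass O = 4.33 − (3.525) = 0.8050 g → mol O = 0.05031
Smallest is O at 0.05031 mol; normalising gives C 4.995, H 9.993, O 1.000
Ratio ≈ 5:10:1, so the empirical formula is C5H10O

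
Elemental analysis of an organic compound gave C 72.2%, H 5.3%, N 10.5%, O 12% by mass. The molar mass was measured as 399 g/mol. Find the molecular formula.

C24H21N3O3

Assume 100 g: 72.2 g C, 5.3 g H, 10.5 g N, 12 g O.
C: 72.2 g ÷ 12.01 g/mol = 6.012 mol
H: 5.3 g ÷ 1.008 g/mol = 5.258 mol
N: 10.5 g ÷ 14.01 g/mol = 0.7495 mol
O: 12 g ÷ 16.00 g/mol = 0.75 mol
Divide by the smallest (0.7495 mol N): C 8.021, H 7.016, N 1.000, O 1.001
Ratio ≈ 8:7:1:1, so the empirical formula is C8H7NO
Empirical-formula mass = 133.15 g/mol
n = 399 / 133.15 = 3.00 ≈ 3
Molecular formula = (C8H7NO)×3 = C24H21N3O3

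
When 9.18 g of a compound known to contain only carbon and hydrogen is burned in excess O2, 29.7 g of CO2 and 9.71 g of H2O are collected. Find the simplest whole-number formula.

C5H8

mol C = 29.7 / 44.01 = 0.6748; mass C = 0.6748 × 12.01 = 8.105 g
mol H = 2 × (9.71 / 18.02) = 1.078; mass H = 1.078 × 1.008 = 1.086 g
Divide by the smallest (0.6748 mol C): C 1.000, H 1.597
Scaling by 5: C 5.00, H 7.98 → C5H8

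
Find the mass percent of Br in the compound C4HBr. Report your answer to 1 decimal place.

Molar mass = 4(12.01) + 1(1.008) + 1(79.90) = 128.948 g/mol
Mass of Br per mole = 1 × 79.90 = 79.900 g
% Br = 79.900 / 128.948 × 100 = 62.0%

62.0%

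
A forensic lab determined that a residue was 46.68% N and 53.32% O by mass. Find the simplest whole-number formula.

Assume 100 g: 46.68 g N, 53.32 g O.
N: 46.68 g ÷ 14.01 g/mol = 3.332 mol
O: 53.32 g ÷ 16.00 g/mol = 3.333 mol
Smallest is N at 3.332 mol; normalising gives N 1.000, O 1.000
≈ 1:1 → NO

NO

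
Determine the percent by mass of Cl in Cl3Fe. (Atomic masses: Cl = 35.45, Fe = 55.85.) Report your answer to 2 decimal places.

Molar mass = 3(35.45) + 1(55.85) = 162.200 g/mol
Mass of Cl per mole = 3 × 35.45 = 106.350 g
% Cl = 106.350 / 162.200 × 100 = 65.57%

65.57%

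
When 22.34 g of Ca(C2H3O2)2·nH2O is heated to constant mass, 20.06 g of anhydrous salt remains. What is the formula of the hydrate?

Mass of water lost = 22.34 − 20.06 = 2.28 g → 2.28 / 18.02 = 0.1265 mol H2O
Molar mass of Ca(C2H3O2)2 = 158.17 g/mol → mol Ca(C2H3O2)2 = 20.06 / 158.17 = 0.1268
n = 0.1265 / 0.1268 = 1.00 ≈ 1 → Ca(C2H3O2)2·H2O

Ca(C2H3O2)2·H2O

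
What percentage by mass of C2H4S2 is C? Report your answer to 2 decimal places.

Molar mass = 2(12.01) + 4(1.008) + 2(32.07) = 92.192 g/mol
Mass of C per mole = 2 × 12.01 = 24.020 g
% C = 24.020 / 92.192 × 100 = 26.05%

26.05%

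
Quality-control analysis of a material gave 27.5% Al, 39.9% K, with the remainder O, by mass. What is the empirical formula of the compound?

AlKO2

Assume 100 g: 27.5 g Al, 39.9 g K, 32.6 g O.
n(Al) = 27.5/26.98 = 1.019, n(K) = 39.9/39.10 = 1.02, n(O) = 32.6/16.00 = 2.038
Ratios (÷ 1.019): Al 1.000, K 1.001, O 1.999
Ratio ≈ 1:1:2, so the empirical formula is AlKO2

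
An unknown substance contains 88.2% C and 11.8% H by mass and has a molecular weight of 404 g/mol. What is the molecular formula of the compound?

C30H48

Assume 100 g: 88.2 g C, 11.8 g H.
C: 88.2 g ÷ 12.01 g/mol = 7.344 mol
H: 11.8 g ÷ 1.008 g/mol = 11.71 mol
Ratios (÷ 7.344): C 1.000, H 1.594
Scaling by 5: C 5.00, H 7.97 → C5H8
Empirical-formula mass = 68.11 g/mol
n = 404 / 68.11 = 5.93 ≈ 6
Molecular formula = (C5H8)×6 = C30H48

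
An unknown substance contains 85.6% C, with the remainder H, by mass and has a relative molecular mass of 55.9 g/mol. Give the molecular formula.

Assume 100 g: 85.6 g C, 14.4 g H.
n(C) = 85.6/12.01 = 7.127, n(H) = 14.4/1.008 = 14.29
Smallest is C at 7.127 mol; normalising gives C 1.000, H 2.004
≈ 1:2 → CH2
Empirical-formula mass = 14.03 g/mol
n = 55.9 / 14.03 = 3.99 ≈ 4
Molecular formula = (CH2)×4 = C4H8

C4H8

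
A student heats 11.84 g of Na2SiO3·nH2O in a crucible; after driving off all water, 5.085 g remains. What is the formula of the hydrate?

Na2SiO3·9H2O

Mass of water lost = 11.84 − 5.085 = 6.755 g → 6.755 / 18.02 = 0.3749 mol H2O
Molar mass of Na2SiO3 = 122.07 g/mol → mol Na2SiO3 = 5.085 / 122.07 = 0.04166
n = 0.3749 / 0.04166 = 9.00 ≈ 9 → Na2SiO3·9H2O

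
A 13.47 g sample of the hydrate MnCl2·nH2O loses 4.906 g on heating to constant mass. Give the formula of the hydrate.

Mass of anhydrous MnCl2 = 13.47 − 4.906 = 8.564 g
mol H2O = 4.906 / 18.02 = 0.2723
Molar mass of MnCl2 = 125.84 g/mol → mol MnCl2 = 8.564 / 125.84 = 0.06805
n = 0.2723 / 0.06805 = 4.00 ≈ 4 → MnCl2·4H2O

MnCl2·4H2O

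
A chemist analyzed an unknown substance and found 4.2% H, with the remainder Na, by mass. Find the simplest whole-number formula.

Assume 100 g: 4.2 g H, 95.8 g Na.
H: 4.2 g ÷ 1.008 g/mol = 4.167 mol
Na: 95.8 g ÷ 22.99 g/mol = 4.167 mol
Smallest is H at 4.167 mol; normalising gives H 1.000, Na 1.000
→ HNa

HNa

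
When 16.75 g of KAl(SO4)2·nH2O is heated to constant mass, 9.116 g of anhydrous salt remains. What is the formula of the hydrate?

Mass of water lost = 16.75 − 9.116 = 7.634 g → 7.634 / 18.02 = 0.4236 mol H2O
Molar mass of KAl(SO4)2 = 258.22 g/mol → mol KAl(SO4)2 = 9.116 / 258.22 = 0.0353
n = 0.4236 / 0.0353 = 12.00 ≈ 12 → KAl(SO4)2·12H2O

KAl(SO4)2·12H2O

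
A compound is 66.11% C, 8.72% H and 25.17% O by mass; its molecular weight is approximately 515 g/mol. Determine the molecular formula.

C28H44O8

Assume 100 g: 66.11 g C, 8.72 g H, 25.17 g O.
C: 66.11 g ÷ 12.01 g/mol = 5.505 mol
H: 8.72 g ÷ 1.008 g/mol = 8.651 mol
O: 25.17 g ÷ 16.00 g/mol = 1.573 mol
Ratios (÷ 1.573): C 3.499, H 5.499, O 1.000
Multiply by 2: C 7.00, H 11.00, O 2.00 → C7H11O2
Empirical-formula mass = 127.16 g/mol
n = 515 / 127.16 = 4.05 ≈ 4
Molecular formula = (C7H11O2)×4 = C28H44O8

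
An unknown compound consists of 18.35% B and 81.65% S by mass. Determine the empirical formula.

B2S3

Assume 100 g: 18.35 g B, 81.65 g S.
n(B) = 18.35/10.81 = 1.698, n(S) = 81.65/32.07 = 2.546
Divide by the smallest (1.698 mol B): B 1.000, S 1.500
Multiply by 2: B 2.00, S 3.00 → B2S3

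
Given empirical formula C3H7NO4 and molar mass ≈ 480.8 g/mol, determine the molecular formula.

Empirical-formula mass = 121.10 g/mol
n = 480.8 / 121.10 = 3.97 ≈ 4
Molecular formula = (C3H7NO4)4 = C12H28N4O16

C12H28N4O16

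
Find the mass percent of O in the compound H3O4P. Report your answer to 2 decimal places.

65.31%

Molar mass = 3(1.008) + 4(16.00) + 1(30.97) = 97.994 g/mol
Mass of O per mole = 4 × 16.00 = 64.000 g
% O = 64.000 / 97.994 × 100 = 65.31%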